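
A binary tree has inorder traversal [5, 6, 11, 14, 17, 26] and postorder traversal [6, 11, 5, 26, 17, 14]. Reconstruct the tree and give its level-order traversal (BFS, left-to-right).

Inorder:   [5, 6, 11, 14, 17, 26]
Postorder: [6, 11, 5, 26, 17, 14]
Algorithm: postorder visits root last, so walk postorder right-to-left;
each value is the root of the current inorder slice — split it at that
value, recurse on the right subtree first, then the left.
Recursive splits:
  root=14; inorder splits into left=[5, 6, 11], right=[17, 26]
  root=17; inorder splits into left=[], right=[26]
  root=26; inorder splits into left=[], right=[]
  root=5; inorder splits into left=[], right=[6, 11]
  root=11; inorder splits into left=[6], right=[]
  root=6; inorder splits into left=[], right=[]
Reconstructed level-order: [14, 5, 17, 11, 26, 6]


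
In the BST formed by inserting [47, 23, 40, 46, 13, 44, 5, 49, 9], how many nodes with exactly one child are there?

Tree built from: [47, 23, 40, 46, 13, 44, 5, 49, 9]
Tree (level-order array): [47, 23, 49, 13, 40, None, None, 5, None, None, 46, None, 9, 44]
Rule: These are nodes with exactly 1 non-null child.
Per-node child counts:
  node 47: 2 child(ren)
  node 23: 2 child(ren)
  node 13: 1 child(ren)
  node 5: 1 child(ren)
  node 9: 0 child(ren)
  node 40: 1 child(ren)
  node 46: 1 child(ren)
  node 44: 0 child(ren)
  node 49: 0 child(ren)
Matching nodes: [13, 5, 40, 46]
Count of nodes with exactly one child: 4


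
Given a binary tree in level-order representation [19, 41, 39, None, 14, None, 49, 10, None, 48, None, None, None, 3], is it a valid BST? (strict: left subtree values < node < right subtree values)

Level-order array: [19, 41, 39, None, 14, None, 49, 10, None, 48, None, None, None, 3]
Validate using subtree bounds (lo, hi): at each node, require lo < value < hi,
then recurse left with hi=value and right with lo=value.
Preorder trace (stopping at first violation):
  at node 19 with bounds (-inf, +inf): OK
  at node 41 with bounds (-inf, 19): VIOLATION
Node 41 violates its bound: not (-inf < 41 < 19).
Result: Not a valid BST


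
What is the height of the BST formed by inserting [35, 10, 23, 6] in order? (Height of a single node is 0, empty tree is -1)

Insertion order: [35, 10, 23, 6]
Tree (level-order array): [35, 10, None, 6, 23]
Compute height bottom-up (empty subtree = -1):
  height(6) = 1 + max(-1, -1) = 0
  height(23) = 1 + max(-1, -1) = 0
  height(10) = 1 + max(0, 0) = 1
  height(35) = 1 + max(1, -1) = 2
Height = 2


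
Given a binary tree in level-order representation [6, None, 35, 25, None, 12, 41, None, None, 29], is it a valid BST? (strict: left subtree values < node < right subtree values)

Level-order array: [6, None, 35, 25, None, 12, 41, None, None, 29]
Validate using subtree bounds (lo, hi): at each node, require lo < value < hi,
then recurse left with hi=value and right with lo=value.
Preorder trace (stopping at first violation):
  at node 6 with bounds (-inf, +inf): OK
  at node 35 with bounds (6, +inf): OK
  at node 25 with bounds (6, 35): OK
  at node 12 with bounds (6, 25): OK
  at node 41 with bounds (25, 35): VIOLATION
Node 41 violates its bound: not (25 < 41 < 35).
Result: Not a valid BST


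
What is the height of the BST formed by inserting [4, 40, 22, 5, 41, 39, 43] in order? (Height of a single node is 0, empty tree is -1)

Insertion order: [4, 40, 22, 5, 41, 39, 43]
Tree (level-order array): [4, None, 40, 22, 41, 5, 39, None, 43]
Compute height bottom-up (empty subtree = -1):
  height(5) = 1 + max(-1, -1) = 0
  height(39) = 1 + max(-1, -1) = 0
  height(22) = 1 + max(0, 0) = 1
  height(43) = 1 + max(-1, -1) = 0
  height(41) = 1 + max(-1, 0) = 1
  height(40) = 1 + max(1, 1) = 2
  height(4) = 1 + max(-1, 2) = 3
Height = 3


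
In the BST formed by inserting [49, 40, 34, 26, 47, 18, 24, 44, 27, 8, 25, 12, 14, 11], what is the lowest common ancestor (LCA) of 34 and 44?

Tree insertion order: [49, 40, 34, 26, 47, 18, 24, 44, 27, 8, 25, 12, 14, 11]
Tree (level-order array): [49, 40, None, 34, 47, 26, None, 44, None, 18, 27, None, None, 8, 24, None, None, None, 12, None, 25, 11, 14]
In a BST, the LCA of p=34, q=44 is the first node v on the
root-to-leaf path with p <= v <= q (go left if both < v, right if both > v).
Walk from root:
  at 49: both 34 and 44 < 49, go left
  at 40: 34 <= 40 <= 44, this is the LCA
LCA = 40


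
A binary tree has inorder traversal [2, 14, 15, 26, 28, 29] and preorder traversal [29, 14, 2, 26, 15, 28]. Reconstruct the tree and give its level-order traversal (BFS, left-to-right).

Inorder:  [2, 14, 15, 26, 28, 29]
Preorder: [29, 14, 2, 26, 15, 28]
Algorithm: preorder visits root first, so consume preorder in order;
for each root, split the current inorder slice at that value into
left-subtree inorder and right-subtree inorder, then recurse.
Recursive splits:
  root=29; inorder splits into left=[2, 14, 15, 26, 28], right=[]
  root=14; inorder splits into left=[2], right=[15, 26, 28]
  root=2; inorder splits into left=[], right=[]
  root=26; inorder splits into left=[15], right=[28]
  root=15; inorder splits into left=[], right=[]
  root=28; inorder splits into left=[], right=[]
Reconstructed level-order: [29, 14, 2, 26, 15, 28]


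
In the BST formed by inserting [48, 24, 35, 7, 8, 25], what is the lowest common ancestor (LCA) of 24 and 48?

Tree insertion order: [48, 24, 35, 7, 8, 25]
Tree (level-order array): [48, 24, None, 7, 35, None, 8, 25]
In a BST, the LCA of p=24, q=48 is the first node v on the
root-to-leaf path with p <= v <= q (go left if both < v, right if both > v).
Walk from root:
  at 48: 24 <= 48 <= 48, this is the LCA
LCA = 48


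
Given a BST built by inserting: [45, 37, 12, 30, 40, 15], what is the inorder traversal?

Tree insertion order: [45, 37, 12, 30, 40, 15]
Tree (level-order array): [45, 37, None, 12, 40, None, 30, None, None, 15]
Inorder traversal: [12, 15, 30, 37, 40, 45]


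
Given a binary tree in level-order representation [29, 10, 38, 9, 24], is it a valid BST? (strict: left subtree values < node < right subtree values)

Level-order array: [29, 10, 38, 9, 24]
Validate using subtree bounds (lo, hi): at each node, require lo < value < hi,
then recurse left with hi=value and right with lo=value.
Preorder trace (stopping at first violation):
  at node 29 with bounds (-inf, +inf): OK
  at node 10 with bounds (-inf, 29): OK
  at node 9 with bounds (-inf, 10): OK
  at node 24 with bounds (10, 29): OK
  at node 38 with bounds (29, +inf): OK
No violation found at any node.
Result: Valid BST


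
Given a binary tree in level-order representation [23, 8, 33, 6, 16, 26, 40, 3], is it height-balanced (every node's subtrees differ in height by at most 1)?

Tree (level-order array): [23, 8, 33, 6, 16, 26, 40, 3]
Definition: a tree is height-balanced if, at every node, |h(left) - h(right)| <= 1 (empty subtree has height -1).
Bottom-up per-node check:
  node 3: h_left=-1, h_right=-1, diff=0 [OK], height=0
  node 6: h_left=0, h_right=-1, diff=1 [OK], height=1
  node 16: h_left=-1, h_right=-1, diff=0 [OK], height=0
  node 8: h_left=1, h_right=0, diff=1 [OK], height=2
  node 26: h_left=-1, h_right=-1, diff=0 [OK], height=0
  node 40: h_left=-1, h_right=-1, diff=0 [OK], height=0
  node 33: h_left=0, h_right=0, diff=0 [OK], height=1
  node 23: h_left=2, h_right=1, diff=1 [OK], height=3
All nodes satisfy the balance condition.
Result: Balanced


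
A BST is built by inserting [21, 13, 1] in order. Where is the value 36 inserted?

Starting tree (level order): [21, 13, None, 1]
Insertion path: 21
Result: insert 36 as right child of 21
Final tree (level order): [21, 13, 36, 1]


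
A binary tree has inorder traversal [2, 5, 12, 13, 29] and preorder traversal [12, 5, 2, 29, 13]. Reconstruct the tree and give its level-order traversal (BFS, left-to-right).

Inorder:  [2, 5, 12, 13, 29]
Preorder: [12, 5, 2, 29, 13]
Algorithm: preorder visits root first, so consume preorder in order;
for each root, split the current inorder slice at that value into
left-subtree inorder and right-subtree inorder, then recurse.
Recursive splits:
  root=12; inorder splits into left=[2, 5], right=[13, 29]
  root=5; inorder splits into left=[2], right=[]
  root=2; inorder splits into left=[], right=[]
  root=29; inorder splits into left=[13], right=[]
  root=13; inorder splits into left=[], right=[]
Reconstructed level-order: [12, 5, 29, 2, 13]


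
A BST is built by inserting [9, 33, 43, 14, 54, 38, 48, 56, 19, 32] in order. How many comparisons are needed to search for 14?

Search path for 14: 9 -> 33 -> 14
Found: True
Comparisons: 3


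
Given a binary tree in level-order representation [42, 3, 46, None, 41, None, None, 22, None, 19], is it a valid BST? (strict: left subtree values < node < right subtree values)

Level-order array: [42, 3, 46, None, 41, None, None, 22, None, 19]
Validate using subtree bounds (lo, hi): at each node, require lo < value < hi,
then recurse left with hi=value and right with lo=value.
Preorder trace (stopping at first violation):
  at node 42 with bounds (-inf, +inf): OK
  at node 3 with bounds (-inf, 42): OK
  at node 41 with bounds (3, 42): OK
  at node 22 with bounds (3, 41): OK
  at node 19 with bounds (3, 22): OK
  at node 46 with bounds (42, +inf): OK
No violation found at any node.
Result: Valid BST


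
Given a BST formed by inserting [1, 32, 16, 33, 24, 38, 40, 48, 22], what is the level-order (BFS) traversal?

Tree insertion order: [1, 32, 16, 33, 24, 38, 40, 48, 22]
Tree (level-order array): [1, None, 32, 16, 33, None, 24, None, 38, 22, None, None, 40, None, None, None, 48]
BFS from the root, enqueuing left then right child of each popped node:
  queue [1] -> pop 1, enqueue [32], visited so far: [1]
  queue [32] -> pop 32, enqueue [16, 33], visited so far: [1, 32]
  queue [16, 33] -> pop 16, enqueue [24], visited so far: [1, 32, 16]
  queue [33, 24] -> pop 33, enqueue [38], visited so far: [1, 32, 16, 33]
  queue [24, 38] -> pop 24, enqueue [22], visited so far: [1, 32, 16, 33, 24]
  queue [38, 22] -> pop 38, enqueue [40], visited so far: [1, 32, 16, 33, 24, 38]
  queue [22, 40] -> pop 22, enqueue [none], visited so far: [1, 32, 16, 33, 24, 38, 22]
  queue [40] -> pop 40, enqueue [48], visited so far: [1, 32, 16, 33, 24, 38, 22, 40]
  queue [48] -> pop 48, enqueue [none], visited so far: [1, 32, 16, 33, 24, 38, 22, 40, 48]
Result: [1, 32, 16, 33, 24, 38, 22, 40, 48]


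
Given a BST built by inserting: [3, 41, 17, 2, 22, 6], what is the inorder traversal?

Tree insertion order: [3, 41, 17, 2, 22, 6]
Tree (level-order array): [3, 2, 41, None, None, 17, None, 6, 22]
Inorder traversal: [2, 3, 6, 17, 22, 41]


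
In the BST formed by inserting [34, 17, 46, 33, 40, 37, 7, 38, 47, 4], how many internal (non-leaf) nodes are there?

Tree built from: [34, 17, 46, 33, 40, 37, 7, 38, 47, 4]
Tree (level-order array): [34, 17, 46, 7, 33, 40, 47, 4, None, None, None, 37, None, None, None, None, None, None, 38]
Rule: An internal node has at least one child.
Per-node child counts:
  node 34: 2 child(ren)
  node 17: 2 child(ren)
  node 7: 1 child(ren)
  node 4: 0 child(ren)
  node 33: 0 child(ren)
  node 46: 2 child(ren)
  node 40: 1 child(ren)
  node 37: 1 child(ren)
  node 38: 0 child(ren)
  node 47: 0 child(ren)
Matching nodes: [34, 17, 7, 46, 40, 37]
Count of internal (non-leaf) nodes: 6


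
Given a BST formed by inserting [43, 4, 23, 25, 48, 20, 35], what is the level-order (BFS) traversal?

Tree insertion order: [43, 4, 23, 25, 48, 20, 35]
Tree (level-order array): [43, 4, 48, None, 23, None, None, 20, 25, None, None, None, 35]
BFS from the root, enqueuing left then right child of each popped node:
  queue [43] -> pop 43, enqueue [4, 48], visited so far: [43]
  queue [4, 48] -> pop 4, enqueue [23], visited so far: [43, 4]
  queue [48, 23] -> pop 48, enqueue [none], visited so far: [43, 4, 48]
  queue [23] -> pop 23, enqueue [20, 25], visited so far: [43, 4, 48, 23]
  queue [20, 25] -> pop 20, enqueue [none], visited so far: [43, 4, 48, 23, 20]
  queue [25] -> pop 25, enqueue [35], visited so far: [43, 4, 48, 23, 20, 25]
  queue [35] -> pop 35, enqueue [none], visited so far: [43, 4, 48, 23, 20, 25, 35]
Result: [43, 4, 48, 23, 20, 25, 35]


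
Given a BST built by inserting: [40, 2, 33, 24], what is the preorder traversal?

Tree insertion order: [40, 2, 33, 24]
Tree (level-order array): [40, 2, None, None, 33, 24]
Preorder traversal: [40, 2, 33, 24]


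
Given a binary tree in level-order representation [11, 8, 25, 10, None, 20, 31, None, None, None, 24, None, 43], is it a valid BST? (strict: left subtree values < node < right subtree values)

Level-order array: [11, 8, 25, 10, None, 20, 31, None, None, None, 24, None, 43]
Validate using subtree bounds (lo, hi): at each node, require lo < value < hi,
then recurse left with hi=value and right with lo=value.
Preorder trace (stopping at first violation):
  at node 11 with bounds (-inf, +inf): OK
  at node 8 with bounds (-inf, 11): OK
  at node 10 with bounds (-inf, 8): VIOLATION
Node 10 violates its bound: not (-inf < 10 < 8).
Result: Not a valid BST


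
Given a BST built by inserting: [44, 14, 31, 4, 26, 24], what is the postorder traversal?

Tree insertion order: [44, 14, 31, 4, 26, 24]
Tree (level-order array): [44, 14, None, 4, 31, None, None, 26, None, 24]
Postorder traversal: [4, 24, 26, 31, 14, 44]


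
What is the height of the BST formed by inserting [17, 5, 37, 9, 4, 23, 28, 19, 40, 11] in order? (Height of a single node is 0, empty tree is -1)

Insertion order: [17, 5, 37, 9, 4, 23, 28, 19, 40, 11]
Tree (level-order array): [17, 5, 37, 4, 9, 23, 40, None, None, None, 11, 19, 28]
Compute height bottom-up (empty subtree = -1):
  height(4) = 1 + max(-1, -1) = 0
  height(11) = 1 + max(-1, -1) = 0
  height(9) = 1 + max(-1, 0) = 1
  height(5) = 1 + max(0, 1) = 2
  height(19) = 1 + max(-1, -1) = 0
  height(28) = 1 + max(-1, -1) = 0
  height(23) = 1 + max(0, 0) = 1
  height(40) = 1 + max(-1, -1) = 0
  height(37) = 1 + max(1, 0) = 2
  height(17) = 1 + max(2, 2) = 3
Height = 3


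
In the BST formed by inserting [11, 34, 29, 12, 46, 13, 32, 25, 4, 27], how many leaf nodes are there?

Tree built from: [11, 34, 29, 12, 46, 13, 32, 25, 4, 27]
Tree (level-order array): [11, 4, 34, None, None, 29, 46, 12, 32, None, None, None, 13, None, None, None, 25, None, 27]
Rule: A leaf has 0 children.
Per-node child counts:
  node 11: 2 child(ren)
  node 4: 0 child(ren)
  node 34: 2 child(ren)
  node 29: 2 child(ren)
  node 12: 1 child(ren)
  node 13: 1 child(ren)
  node 25: 1 child(ren)
  node 27: 0 child(ren)
  node 32: 0 child(ren)
  node 46: 0 child(ren)
Matching nodes: [4, 27, 32, 46]
Count of leaf nodes: 4


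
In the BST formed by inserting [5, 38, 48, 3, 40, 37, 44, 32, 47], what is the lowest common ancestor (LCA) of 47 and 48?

Tree insertion order: [5, 38, 48, 3, 40, 37, 44, 32, 47]
Tree (level-order array): [5, 3, 38, None, None, 37, 48, 32, None, 40, None, None, None, None, 44, None, 47]
In a BST, the LCA of p=47, q=48 is the first node v on the
root-to-leaf path with p <= v <= q (go left if both < v, right if both > v).
Walk from root:
  at 5: both 47 and 48 > 5, go right
  at 38: both 47 and 48 > 38, go right
  at 48: 47 <= 48 <= 48, this is the LCA
LCA = 48


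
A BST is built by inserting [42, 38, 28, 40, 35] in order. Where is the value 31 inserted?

Starting tree (level order): [42, 38, None, 28, 40, None, 35]
Insertion path: 42 -> 38 -> 28 -> 35
Result: insert 31 as left child of 35
Final tree (level order): [42, 38, None, 28, 40, None, 35, None, None, 31]


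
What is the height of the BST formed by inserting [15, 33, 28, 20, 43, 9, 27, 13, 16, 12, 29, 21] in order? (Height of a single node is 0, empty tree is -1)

Insertion order: [15, 33, 28, 20, 43, 9, 27, 13, 16, 12, 29, 21]
Tree (level-order array): [15, 9, 33, None, 13, 28, 43, 12, None, 20, 29, None, None, None, None, 16, 27, None, None, None, None, 21]
Compute height bottom-up (empty subtree = -1):
  height(12) = 1 + max(-1, -1) = 0
  height(13) = 1 + max(0, -1) = 1
  height(9) = 1 + max(-1, 1) = 2
  height(16) = 1 + max(-1, -1) = 0
  height(21) = 1 + max(-1, -1) = 0
  height(27) = 1 + max(0, -1) = 1
  height(20) = 1 + max(0, 1) = 2
  height(29) = 1 + max(-1, -1) = 0
  height(28) = 1 + max(2, 0) = 3
  height(43) = 1 + max(-1, -1) = 0
  height(33) = 1 + max(3, 0) = 4
  height(15) = 1 + max(2, 4) = 5
Height = 5


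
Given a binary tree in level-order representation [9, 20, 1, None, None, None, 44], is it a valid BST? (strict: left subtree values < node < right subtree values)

Level-order array: [9, 20, 1, None, None, None, 44]
Validate using subtree bounds (lo, hi): at each node, require lo < value < hi,
then recurse left with hi=value and right with lo=value.
Preorder trace (stopping at first violation):
  at node 9 with bounds (-inf, +inf): OK
  at node 20 with bounds (-inf, 9): VIOLATION
Node 20 violates its bound: not (-inf < 20 < 9).
Result: Not a valid BST


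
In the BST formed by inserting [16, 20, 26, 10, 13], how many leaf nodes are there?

Tree built from: [16, 20, 26, 10, 13]
Tree (level-order array): [16, 10, 20, None, 13, None, 26]
Rule: A leaf has 0 children.
Per-node child counts:
  node 16: 2 child(ren)
  node 10: 1 child(ren)
  node 13: 0 child(ren)
  node 20: 1 child(ren)
  node 26: 0 child(ren)
Matching nodes: [13, 26]
Count of leaf nodes: 2


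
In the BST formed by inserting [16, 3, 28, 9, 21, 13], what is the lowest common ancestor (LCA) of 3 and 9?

Tree insertion order: [16, 3, 28, 9, 21, 13]
Tree (level-order array): [16, 3, 28, None, 9, 21, None, None, 13]
In a BST, the LCA of p=3, q=9 is the first node v on the
root-to-leaf path with p <= v <= q (go left if both < v, right if both > v).
Walk from root:
  at 16: both 3 and 9 < 16, go left
  at 3: 3 <= 3 <= 9, this is the LCA
LCA = 3


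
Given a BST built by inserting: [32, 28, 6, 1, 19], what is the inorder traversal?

Tree insertion order: [32, 28, 6, 1, 19]
Tree (level-order array): [32, 28, None, 6, None, 1, 19]
Inorder traversal: [1, 6, 19, 28, 32]


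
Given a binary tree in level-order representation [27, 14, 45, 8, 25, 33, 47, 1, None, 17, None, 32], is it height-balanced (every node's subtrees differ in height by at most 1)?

Tree (level-order array): [27, 14, 45, 8, 25, 33, 47, 1, None, 17, None, 32]
Definition: a tree is height-balanced if, at every node, |h(left) - h(right)| <= 1 (empty subtree has height -1).
Bottom-up per-node check:
  node 1: h_left=-1, h_right=-1, diff=0 [OK], height=0
  node 8: h_left=0, h_right=-1, diff=1 [OK], height=1
  node 17: h_left=-1, h_right=-1, diff=0 [OK], height=0
  node 25: h_left=0, h_right=-1, diff=1 [OK], height=1
  node 14: h_left=1, h_right=1, diff=0 [OK], height=2
  node 32: h_left=-1, h_right=-1, diff=0 [OK], height=0
  node 33: h_left=0, h_right=-1, diff=1 [OK], height=1
  node 47: h_left=-1, h_right=-1, diff=0 [OK], height=0
  node 45: h_left=1, h_right=0, diff=1 [OK], height=2
  node 27: h_left=2, h_right=2, diff=0 [OK], height=3
All nodes satisfy the balance condition.
Result: Balanced


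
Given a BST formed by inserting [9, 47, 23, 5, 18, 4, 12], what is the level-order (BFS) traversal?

Tree insertion order: [9, 47, 23, 5, 18, 4, 12]
Tree (level-order array): [9, 5, 47, 4, None, 23, None, None, None, 18, None, 12]
BFS from the root, enqueuing left then right child of each popped node:
  queue [9] -> pop 9, enqueue [5, 47], visited so far: [9]
  queue [5, 47] -> pop 5, enqueue [4], visited so far: [9, 5]
  queue [47, 4] -> pop 47, enqueue [23], visited so far: [9, 5, 47]
  queue [4, 23] -> pop 4, enqueue [none], visited so far: [9, 5, 47, 4]
  queue [23] -> pop 23, enqueue [18], visited so far: [9, 5, 47, 4, 23]
  queue [18] -> pop 18, enqueue [12], visited so far: [9, 5, 47, 4, 23, 18]
  queue [12] -> pop 12, enqueue [none], visited so far: [9, 5, 47, 4, 23, 18, 12]
Result: [9, 5, 47, 4, 23, 18, 12]


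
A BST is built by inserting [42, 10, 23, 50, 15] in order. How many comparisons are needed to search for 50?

Search path for 50: 42 -> 50
Found: True
Comparisons: 2


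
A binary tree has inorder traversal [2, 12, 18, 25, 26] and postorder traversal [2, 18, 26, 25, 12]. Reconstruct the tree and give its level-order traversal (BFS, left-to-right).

Inorder:   [2, 12, 18, 25, 26]
Postorder: [2, 18, 26, 25, 12]
Algorithm: postorder visits root last, so walk postorder right-to-left;
each value is the root of the current inorder slice — split it at that
value, recurse on the right subtree first, then the left.
Recursive splits:
  root=12; inorder splits into left=[2], right=[18, 25, 26]
  root=25; inorder splits into left=[18], right=[26]
  root=26; inorder splits into left=[], right=[]
  root=18; inorder splits into left=[], right=[]
  root=2; inorder splits into left=[], right=[]
Reconstructed level-order: [12, 2, 25, 18, 26]


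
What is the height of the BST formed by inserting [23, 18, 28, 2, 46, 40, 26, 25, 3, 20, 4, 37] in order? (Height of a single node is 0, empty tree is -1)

Insertion order: [23, 18, 28, 2, 46, 40, 26, 25, 3, 20, 4, 37]
Tree (level-order array): [23, 18, 28, 2, 20, 26, 46, None, 3, None, None, 25, None, 40, None, None, 4, None, None, 37]
Compute height bottom-up (empty subtree = -1):
  height(4) = 1 + max(-1, -1) = 0
  height(3) = 1 + max(-1, 0) = 1
  height(2) = 1 + max(-1, 1) = 2
  height(20) = 1 + max(-1, -1) = 0
  height(18) = 1 + max(2, 0) = 3
  height(25) = 1 + max(-1, -1) = 0
  height(26) = 1 + max(0, -1) = 1
  height(37) = 1 + max(-1, -1) = 0
  height(40) = 1 + max(0, -1) = 1
  height(46) = 1 + max(1, -1) = 2
  height(28) = 1 + max(1, 2) = 3
  height(23) = 1 + max(3, 3) = 4
Height = 4


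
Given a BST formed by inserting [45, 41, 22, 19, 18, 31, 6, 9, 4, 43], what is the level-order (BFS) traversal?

Tree insertion order: [45, 41, 22, 19, 18, 31, 6, 9, 4, 43]
Tree (level-order array): [45, 41, None, 22, 43, 19, 31, None, None, 18, None, None, None, 6, None, 4, 9]
BFS from the root, enqueuing left then right child of each popped node:
  queue [45] -> pop 45, enqueue [41], visited so far: [45]
  queue [41] -> pop 41, enqueue [22, 43], visited so far: [45, 41]
  queue [22, 43] -> pop 22, enqueue [19, 31], visited so far: [45, 41, 22]
  queue [43, 19, 31] -> pop 43, enqueue [none], visited so far: [45, 41, 22, 43]
  queue [19, 31] -> pop 19, enqueue [18], visited so far: [45, 41, 22, 43, 19]
  queue [31, 18] -> pop 31, enqueue [none], visited so far: [45, 41, 22, 43, 19, 31]
  queue [18] -> pop 18, enqueue [6], visited so far: [45, 41, 22, 43, 19, 31, 18]
  queue [6] -> pop 6, enqueue [4, 9], visited so far: [45, 41, 22, 43, 19, 31, 18, 6]
  queue [4, 9] -> pop 4, enqueue [none], visited so far: [45, 41, 22, 43, 19, 31, 18, 6, 4]
  queue [9] -> pop 9, enqueue [none], visited so far: [45, 41, 22, 43, 19, 31, 18, 6, 4, 9]
Result: [45, 41, 22, 43, 19, 31, 18, 6, 4, 9]


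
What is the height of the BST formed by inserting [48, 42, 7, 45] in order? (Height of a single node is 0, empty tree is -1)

Insertion order: [48, 42, 7, 45]
Tree (level-order array): [48, 42, None, 7, 45]
Compute height bottom-up (empty subtree = -1):
  height(7) = 1 + max(-1, -1) = 0
  height(45) = 1 + max(-1, -1) = 0
  height(42) = 1 + max(0, 0) = 1
  height(48) = 1 + max(1, -1) = 2
Height = 2


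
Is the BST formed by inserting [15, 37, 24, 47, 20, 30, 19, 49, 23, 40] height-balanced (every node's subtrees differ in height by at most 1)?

Tree (level-order array): [15, None, 37, 24, 47, 20, 30, 40, 49, 19, 23]
Definition: a tree is height-balanced if, at every node, |h(left) - h(right)| <= 1 (empty subtree has height -1).
Bottom-up per-node check:
  node 19: h_left=-1, h_right=-1, diff=0 [OK], height=0
  node 23: h_left=-1, h_right=-1, diff=0 [OK], height=0
  node 20: h_left=0, h_right=0, diff=0 [OK], height=1
  node 30: h_left=-1, h_right=-1, diff=0 [OK], height=0
  node 24: h_left=1, h_right=0, diff=1 [OK], height=2
  node 40: h_left=-1, h_right=-1, diff=0 [OK], height=0
  node 49: h_left=-1, h_right=-1, diff=0 [OK], height=0
  node 47: h_left=0, h_right=0, diff=0 [OK], height=1
  node 37: h_left=2, h_right=1, diff=1 [OK], height=3
  node 15: h_left=-1, h_right=3, diff=4 [FAIL (|-1-3|=4 > 1)], height=4
Node 15 violates the condition: |-1 - 3| = 4 > 1.
Result: Not balanced


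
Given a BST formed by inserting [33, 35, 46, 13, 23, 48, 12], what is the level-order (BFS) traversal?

Tree insertion order: [33, 35, 46, 13, 23, 48, 12]
Tree (level-order array): [33, 13, 35, 12, 23, None, 46, None, None, None, None, None, 48]
BFS from the root, enqueuing left then right child of each popped node:
  queue [33] -> pop 33, enqueue [13, 35], visited so far: [33]
  queue [13, 35] -> pop 13, enqueue [12, 23], visited so far: [33, 13]
  queue [35, 12, 23] -> pop 35, enqueue [46], visited so far: [33, 13, 35]
  queue [12, 23, 46] -> pop 12, enqueue [none], visited so far: [33, 13, 35, 12]
  queue [23, 46] -> pop 23, enqueue [none], visited so far: [33, 13, 35, 12, 23]
  queue [46] -> pop 46, enqueue [48], visited so far: [33, 13, 35, 12, 23, 46]
  queue [48] -> pop 48, enqueue [none], visited so far: [33, 13, 35, 12, 23, 46, 48]
Result: [33, 13, 35, 12, 23, 46, 48]


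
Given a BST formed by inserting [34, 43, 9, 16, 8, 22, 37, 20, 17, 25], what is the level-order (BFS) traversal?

Tree insertion order: [34, 43, 9, 16, 8, 22, 37, 20, 17, 25]
Tree (level-order array): [34, 9, 43, 8, 16, 37, None, None, None, None, 22, None, None, 20, 25, 17]
BFS from the root, enqueuing left then right child of each popped node:
  queue [34] -> pop 34, enqueue [9, 43], visited so far: [34]
  queue [9, 43] -> pop 9, enqueue [8, 16], visited so far: [34, 9]
  queue [43, 8, 16] -> pop 43, enqueue [37], visited so far: [34, 9, 43]
  queue [8, 16, 37] -> pop 8, enqueue [none], visited so far: [34, 9, 43, 8]
  queue [16, 37] -> pop 16, enqueue [22], visited so far: [34, 9, 43, 8, 16]
  queue [37, 22] -> pop 37, enqueue [none], visited so far: [34, 9, 43, 8, 16, 37]
  queue [22] -> pop 22, enqueue [20, 25], visited so far: [34, 9, 43, 8, 16, 37, 22]
  queue [20, 25] -> pop 20, enqueue [17], visited so far: [34, 9, 43, 8, 16, 37, 22, 20]
  queue [25, 17] -> pop 25, enqueue [none], visited so far: [34, 9, 43, 8, 16, 37, 22, 20, 25]
  queue [17] -> pop 17, enqueue [none], visited so far: [34, 9, 43, 8, 16, 37, 22, 20, 25, 17]
Result: [34, 9, 43, 8, 16, 37, 22, 20, 25, 17]


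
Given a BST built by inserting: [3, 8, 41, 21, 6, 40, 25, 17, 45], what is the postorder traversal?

Tree insertion order: [3, 8, 41, 21, 6, 40, 25, 17, 45]
Tree (level-order array): [3, None, 8, 6, 41, None, None, 21, 45, 17, 40, None, None, None, None, 25]
Postorder traversal: [6, 17, 25, 40, 21, 45, 41, 8, 3]


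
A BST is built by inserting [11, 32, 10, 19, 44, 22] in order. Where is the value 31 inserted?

Starting tree (level order): [11, 10, 32, None, None, 19, 44, None, 22]
Insertion path: 11 -> 32 -> 19 -> 22
Result: insert 31 as right child of 22
Final tree (level order): [11, 10, 32, None, None, 19, 44, None, 22, None, None, None, 31]


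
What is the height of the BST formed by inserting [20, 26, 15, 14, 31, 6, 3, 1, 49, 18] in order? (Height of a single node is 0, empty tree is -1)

Insertion order: [20, 26, 15, 14, 31, 6, 3, 1, 49, 18]
Tree (level-order array): [20, 15, 26, 14, 18, None, 31, 6, None, None, None, None, 49, 3, None, None, None, 1]
Compute height bottom-up (empty subtree = -1):
  height(1) = 1 + max(-1, -1) = 0
  height(3) = 1 + max(0, -1) = 1
  height(6) = 1 + max(1, -1) = 2
  height(14) = 1 + max(2, -1) = 3
  height(18) = 1 + max(-1, -1) = 0
  height(15) = 1 + max(3, 0) = 4
  height(49) = 1 + max(-1, -1) = 0
  height(31) = 1 + max(-1, 0) = 1
  height(26) = 1 + max(-1, 1) = 2
  height(20) = 1 + max(4, 2) = 5
Height = 5


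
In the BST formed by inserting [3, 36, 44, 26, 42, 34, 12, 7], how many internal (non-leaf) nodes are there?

Tree built from: [3, 36, 44, 26, 42, 34, 12, 7]
Tree (level-order array): [3, None, 36, 26, 44, 12, 34, 42, None, 7]
Rule: An internal node has at least one child.
Per-node child counts:
  node 3: 1 child(ren)
  node 36: 2 child(ren)
  node 26: 2 child(ren)
  node 12: 1 child(ren)
  node 7: 0 child(ren)
  node 34: 0 child(ren)
  node 44: 1 child(ren)
  node 42: 0 child(ren)
Matching nodes: [3, 36, 26, 12, 44]
Count of internal (non-leaf) nodes: 5


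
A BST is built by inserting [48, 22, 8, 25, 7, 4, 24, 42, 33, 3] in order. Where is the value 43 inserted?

Starting tree (level order): [48, 22, None, 8, 25, 7, None, 24, 42, 4, None, None, None, 33, None, 3]
Insertion path: 48 -> 22 -> 25 -> 42
Result: insert 43 as right child of 42
Final tree (level order): [48, 22, None, 8, 25, 7, None, 24, 42, 4, None, None, None, 33, 43, 3]


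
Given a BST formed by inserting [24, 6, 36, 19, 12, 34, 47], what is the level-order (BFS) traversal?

Tree insertion order: [24, 6, 36, 19, 12, 34, 47]
Tree (level-order array): [24, 6, 36, None, 19, 34, 47, 12]
BFS from the root, enqueuing left then right child of each popped node:
  queue [24] -> pop 24, enqueue [6, 36], visited so far: [24]
  queue [6, 36] -> pop 6, enqueue [19], visited so far: [24, 6]
  queue [36, 19] -> pop 36, enqueue [34, 47], visited so far: [24, 6, 36]
  queue [19, 34, 47] -> pop 19, enqueue [12], visited so far: [24, 6, 36, 19]
  queue [34, 47, 12] -> pop 34, enqueue [none], visited so far: [24, 6, 36, 19, 34]
  queue [47, 12] -> pop 47, enqueue [none], visited so far: [24, 6, 36, 19, 34, 47]
  queue [12] -> pop 12, enqueue [none], visited so far: [24, 6, 36, 19, 34, 47, 12]
Result: [24, 6, 36, 19, 34, 47, 12]


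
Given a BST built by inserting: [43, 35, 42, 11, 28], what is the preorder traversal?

Tree insertion order: [43, 35, 42, 11, 28]
Tree (level-order array): [43, 35, None, 11, 42, None, 28]
Preorder traversal: [43, 35, 11, 28, 42]


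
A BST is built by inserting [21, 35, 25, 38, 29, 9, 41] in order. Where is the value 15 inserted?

Starting tree (level order): [21, 9, 35, None, None, 25, 38, None, 29, None, 41]
Insertion path: 21 -> 9
Result: insert 15 as right child of 9
Final tree (level order): [21, 9, 35, None, 15, 25, 38, None, None, None, 29, None, 41]


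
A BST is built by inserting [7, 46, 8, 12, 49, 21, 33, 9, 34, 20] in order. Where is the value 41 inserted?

Starting tree (level order): [7, None, 46, 8, 49, None, 12, None, None, 9, 21, None, None, 20, 33, None, None, None, 34]
Insertion path: 7 -> 46 -> 8 -> 12 -> 21 -> 33 -> 34
Result: insert 41 as right child of 34
Final tree (level order): [7, None, 46, 8, 49, None, 12, None, None, 9, 21, None, None, 20, 33, None, None, None, 34, None, 41]


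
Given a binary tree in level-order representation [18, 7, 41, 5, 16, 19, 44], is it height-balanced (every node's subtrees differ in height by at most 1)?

Tree (level-order array): [18, 7, 41, 5, 16, 19, 44]
Definition: a tree is height-balanced if, at every node, |h(left) - h(right)| <= 1 (empty subtree has height -1).
Bottom-up per-node check:
  node 5: h_left=-1, h_right=-1, diff=0 [OK], height=0
  node 16: h_left=-1, h_right=-1, diff=0 [OK], height=0
  node 7: h_left=0, h_right=0, diff=0 [OK], height=1
  node 19: h_left=-1, h_right=-1, diff=0 [OK], height=0
  node 44: h_left=-1, h_right=-1, diff=0 [OK], height=0
  node 41: h_left=0, h_right=0, diff=0 [OK], height=1
  node 18: h_left=1, h_right=1, diff=0 [OK], height=2
All nodes satisfy the balance condition.
Result: Balanced


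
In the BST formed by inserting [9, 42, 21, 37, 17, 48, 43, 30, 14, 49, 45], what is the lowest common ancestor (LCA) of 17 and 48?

Tree insertion order: [9, 42, 21, 37, 17, 48, 43, 30, 14, 49, 45]
Tree (level-order array): [9, None, 42, 21, 48, 17, 37, 43, 49, 14, None, 30, None, None, 45]
In a BST, the LCA of p=17, q=48 is the first node v on the
root-to-leaf path with p <= v <= q (go left if both < v, right if both > v).
Walk from root:
  at 9: both 17 and 48 > 9, go right
  at 42: 17 <= 42 <= 48, this is the LCA
LCA = 42


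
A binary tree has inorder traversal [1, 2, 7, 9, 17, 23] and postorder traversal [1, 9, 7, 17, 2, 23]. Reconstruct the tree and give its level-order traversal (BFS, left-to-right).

Inorder:   [1, 2, 7, 9, 17, 23]
Postorder: [1, 9, 7, 17, 2, 23]
Algorithm: postorder visits root last, so walk postorder right-to-left;
each value is the root of the current inorder slice — split it at that
value, recurse on the right subtree first, then the left.
Recursive splits:
  root=23; inorder splits into left=[1, 2, 7, 9, 17], right=[]
  root=2; inorder splits into left=[1], right=[7, 9, 17]
  root=17; inorder splits into left=[7, 9], right=[]
  root=7; inorder splits into left=[], right=[9]
  root=9; inorder splits into left=[], right=[]
  root=1; inorder splits into left=[], right=[]
Reconstructed level-order: [23, 2, 1, 17, 7, 9]


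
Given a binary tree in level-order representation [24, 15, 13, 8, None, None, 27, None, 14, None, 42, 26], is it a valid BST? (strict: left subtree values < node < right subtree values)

Level-order array: [24, 15, 13, 8, None, None, 27, None, 14, None, 42, 26]
Validate using subtree bounds (lo, hi): at each node, require lo < value < hi,
then recurse left with hi=value and right with lo=value.
Preorder trace (stopping at first violation):
  at node 24 with bounds (-inf, +inf): OK
  at node 15 with bounds (-inf, 24): OK
  at node 8 with bounds (-inf, 15): OK
  at node 14 with bounds (8, 15): OK
  at node 26 with bounds (8, 14): VIOLATION
Node 26 violates its bound: not (8 < 26 < 14).
Result: Not a valid BST


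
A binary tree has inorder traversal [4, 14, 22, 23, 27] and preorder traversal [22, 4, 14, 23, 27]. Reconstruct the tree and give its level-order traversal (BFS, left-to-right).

Inorder:  [4, 14, 22, 23, 27]
Preorder: [22, 4, 14, 23, 27]
Algorithm: preorder visits root first, so consume preorder in order;
for each root, split the current inorder slice at that value into
left-subtree inorder and right-subtree inorder, then recurse.
Recursive splits:
  root=22; inorder splits into left=[4, 14], right=[23, 27]
  root=4; inorder splits into left=[], right=[14]
  root=14; inorder splits into left=[], right=[]
  root=23; inorder splits into left=[], right=[27]
  root=27; inorder splits into left=[], right=[]
Reconstructed level-order: [22, 4, 23, 14, 27]


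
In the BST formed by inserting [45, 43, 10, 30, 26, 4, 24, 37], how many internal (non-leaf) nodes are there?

Tree built from: [45, 43, 10, 30, 26, 4, 24, 37]
Tree (level-order array): [45, 43, None, 10, None, 4, 30, None, None, 26, 37, 24]
Rule: An internal node has at least one child.
Per-node child counts:
  node 45: 1 child(ren)
  node 43: 1 child(ren)
  node 10: 2 child(ren)
  node 4: 0 child(ren)
  node 30: 2 child(ren)
  node 26: 1 child(ren)
  node 24: 0 child(ren)
  node 37: 0 child(ren)
Matching nodes: [45, 43, 10, 30, 26]
Count of internal (non-leaf) nodes: 5


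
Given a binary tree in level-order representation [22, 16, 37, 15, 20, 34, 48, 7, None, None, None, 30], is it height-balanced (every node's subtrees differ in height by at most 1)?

Tree (level-order array): [22, 16, 37, 15, 20, 34, 48, 7, None, None, None, 30]
Definition: a tree is height-balanced if, at every node, |h(left) - h(right)| <= 1 (empty subtree has height -1).
Bottom-up per-node check:
  node 7: h_left=-1, h_right=-1, diff=0 [OK], height=0
  node 15: h_left=0, h_right=-1, diff=1 [OK], height=1
  node 20: h_left=-1, h_right=-1, diff=0 [OK], height=0
  node 16: h_left=1, h_right=0, diff=1 [OK], height=2
  node 30: h_left=-1, h_right=-1, diff=0 [OK], height=0
  node 34: h_left=0, h_right=-1, diff=1 [OK], height=1
  node 48: h_left=-1, h_right=-1, diff=0 [OK], height=0
  node 37: h_left=1, h_right=0, diff=1 [OK], height=2
  node 22: h_left=2, h_right=2, diff=0 [OK], height=3
All nodes satisfy the balance condition.
Result: Balanced


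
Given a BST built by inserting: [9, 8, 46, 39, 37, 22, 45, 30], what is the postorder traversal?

Tree insertion order: [9, 8, 46, 39, 37, 22, 45, 30]
Tree (level-order array): [9, 8, 46, None, None, 39, None, 37, 45, 22, None, None, None, None, 30]
Postorder traversal: [8, 30, 22, 37, 45, 39, 46, 9]


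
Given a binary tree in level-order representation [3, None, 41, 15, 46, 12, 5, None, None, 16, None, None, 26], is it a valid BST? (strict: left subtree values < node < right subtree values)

Level-order array: [3, None, 41, 15, 46, 12, 5, None, None, 16, None, None, 26]
Validate using subtree bounds (lo, hi): at each node, require lo < value < hi,
then recurse left with hi=value and right with lo=value.
Preorder trace (stopping at first violation):
  at node 3 with bounds (-inf, +inf): OK
  at node 41 with bounds (3, +inf): OK
  at node 15 with bounds (3, 41): OK
  at node 12 with bounds (3, 15): OK
  at node 16 with bounds (3, 12): VIOLATION
Node 16 violates its bound: not (3 < 16 < 12).
Result: Not a valid BST


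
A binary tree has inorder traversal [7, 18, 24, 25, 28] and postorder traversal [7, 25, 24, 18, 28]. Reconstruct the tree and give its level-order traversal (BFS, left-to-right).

Inorder:   [7, 18, 24, 25, 28]
Postorder: [7, 25, 24, 18, 28]
Algorithm: postorder visits root last, so walk postorder right-to-left;
each value is the root of the current inorder slice — split it at that
value, recurse on the right subtree first, then the left.
Recursive splits:
  root=28; inorder splits into left=[7, 18, 24, 25], right=[]
  root=18; inorder splits into left=[7], right=[24, 25]
  root=24; inorder splits into left=[], right=[25]
  root=25; inorder splits into left=[], right=[]
  root=7; inorder splits into left=[], right=[]
Reconstructed level-order: [28, 18, 7, 24, 25]


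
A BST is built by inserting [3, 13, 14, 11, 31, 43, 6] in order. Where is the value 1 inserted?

Starting tree (level order): [3, None, 13, 11, 14, 6, None, None, 31, None, None, None, 43]
Insertion path: 3
Result: insert 1 as left child of 3
Final tree (level order): [3, 1, 13, None, None, 11, 14, 6, None, None, 31, None, None, None, 43]


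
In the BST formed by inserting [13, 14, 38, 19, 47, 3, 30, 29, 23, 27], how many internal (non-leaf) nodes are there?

Tree built from: [13, 14, 38, 19, 47, 3, 30, 29, 23, 27]
Tree (level-order array): [13, 3, 14, None, None, None, 38, 19, 47, None, 30, None, None, 29, None, 23, None, None, 27]
Rule: An internal node has at least one child.
Per-node child counts:
  node 13: 2 child(ren)
  node 3: 0 child(ren)
  node 14: 1 child(ren)
  node 38: 2 child(ren)
  node 19: 1 child(ren)
  node 30: 1 child(ren)
  node 29: 1 child(ren)
  node 23: 1 child(ren)
  node 27: 0 child(ren)
  node 47: 0 child(ren)
Matching nodes: [13, 14, 38, 19, 30, 29, 23]
Count of internal (non-leaf) nodes: 7


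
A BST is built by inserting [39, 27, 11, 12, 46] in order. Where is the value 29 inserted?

Starting tree (level order): [39, 27, 46, 11, None, None, None, None, 12]
Insertion path: 39 -> 27
Result: insert 29 as right child of 27
Final tree (level order): [39, 27, 46, 11, 29, None, None, None, 12]


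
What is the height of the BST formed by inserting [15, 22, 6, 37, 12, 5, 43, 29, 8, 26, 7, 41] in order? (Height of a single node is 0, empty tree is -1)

Insertion order: [15, 22, 6, 37, 12, 5, 43, 29, 8, 26, 7, 41]
Tree (level-order array): [15, 6, 22, 5, 12, None, 37, None, None, 8, None, 29, 43, 7, None, 26, None, 41]
Compute height bottom-up (empty subtree = -1):
  height(5) = 1 + max(-1, -1) = 0
  height(7) = 1 + max(-1, -1) = 0
  height(8) = 1 + max(0, -1) = 1
  height(12) = 1 + max(1, -1) = 2
  height(6) = 1 + max(0, 2) = 3
  height(26) = 1 + max(-1, -1) = 0
  height(29) = 1 + max(0, -1) = 1
  height(41) = 1 + max(-1, -1) = 0
  height(43) = 1 + max(0, -1) = 1
  height(37) = 1 + max(1, 1) = 2
  height(22) = 1 + max(-1, 2) = 3
  height(15) = 1 + max(3, 3) = 4
Height = 4


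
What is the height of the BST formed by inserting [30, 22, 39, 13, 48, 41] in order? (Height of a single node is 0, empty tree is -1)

Insertion order: [30, 22, 39, 13, 48, 41]
Tree (level-order array): [30, 22, 39, 13, None, None, 48, None, None, 41]
Compute height bottom-up (empty subtree = -1):
  height(13) = 1 + max(-1, -1) = 0
  height(22) = 1 + max(0, -1) = 1
  height(41) = 1 + max(-1, -1) = 0
  height(48) = 1 + max(0, -1) = 1
  height(39) = 1 + max(-1, 1) = 2
  height(30) = 1 + max(1, 2) = 3
Height = 3
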